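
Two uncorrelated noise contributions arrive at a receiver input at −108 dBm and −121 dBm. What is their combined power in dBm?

Convert to linear, add, convert back:
P₁ = 1.58×10⁻¹⁴ W, P₂ = 7.94×10⁻¹⁶ W
P_tot = 1.66×10⁻¹⁴ W → 10 log₁₀(P_tot / 10⁻³) = −107.8 dBm

−107.8 dBm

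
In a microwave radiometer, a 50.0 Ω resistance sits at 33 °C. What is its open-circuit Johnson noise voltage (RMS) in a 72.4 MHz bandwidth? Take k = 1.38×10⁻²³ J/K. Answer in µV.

7.82 µV

T = 33 °C + 273.15 = 306.15 K
V_n = √(4kTRB)
4kTRB = 4 × 1.38×10⁻²³ × 306.15 × 5.00×10¹ × 7.24×10⁷ = 6.12×10⁻¹¹ V²
V_n = √(6.12×10⁻¹¹) = 7.82×10⁻⁶ V = 7.82 µV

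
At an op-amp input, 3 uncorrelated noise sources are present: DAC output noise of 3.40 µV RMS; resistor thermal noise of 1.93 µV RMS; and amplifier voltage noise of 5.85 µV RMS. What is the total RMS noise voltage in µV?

Uncorrelated sources add in power (mean-square): V_tot = √(ΣV_i²)
V_tot = √[(3.40×10⁻⁶)² + (1.93×10⁻⁶)² + (5.85×10⁻⁶)²] = 7.04×10⁻⁶ V = 7.04 µV

7.04 µV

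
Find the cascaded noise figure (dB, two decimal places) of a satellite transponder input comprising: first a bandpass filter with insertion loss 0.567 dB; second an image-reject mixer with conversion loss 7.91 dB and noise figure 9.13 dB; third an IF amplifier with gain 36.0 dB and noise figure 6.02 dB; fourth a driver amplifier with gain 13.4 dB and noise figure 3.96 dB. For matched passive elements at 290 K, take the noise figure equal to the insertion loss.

14.84 dB

Convert to linear (a loss of L dB is a gain of −L dB): F_i = 10^(NF_i/10), G_i = 10^(G_i,dB/10)
  Stage 1: F_1 = 10^(0.567/10) = 1.139, G_1 = 10^(−0.567/10) = 0.8776
  Stage 2: F_2 = 10^(9.13/10) = 8.185, G_2 = 10^(−7.91/10) = 0.1618
  Stage 3: F_3 = 10^(6.02/10) = 3.999, G_3 = 10^(36.0/10) = 3981
  Stage 4: F_4 = 10^(3.96/10) = 2.489, G_4 = 10^(13.4/10) = 21.88
Friis cascade:
  F = 1.139 + (8.185 − 1)/0.8776 + (3.999 − 1)/0.1420 + (2.489 − 1)/565.3 = 30.45
NF = 10 log₁₀(30.45) = 14.84 dB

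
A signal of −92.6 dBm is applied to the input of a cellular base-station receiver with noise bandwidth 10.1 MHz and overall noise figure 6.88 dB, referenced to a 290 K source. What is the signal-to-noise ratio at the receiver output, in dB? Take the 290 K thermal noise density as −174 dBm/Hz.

4.5 dB

Noise floor: N = −174 + 10 log₁₀(B) + NF
10 log₁₀(1.01×10⁷) = 70.04 dB
N = −174 + 70.04 + 6.88 = −97.08 dBm
SNR = P_sig − N = −92.6 − (−97.08) = 4.48 dB → 4.5 dB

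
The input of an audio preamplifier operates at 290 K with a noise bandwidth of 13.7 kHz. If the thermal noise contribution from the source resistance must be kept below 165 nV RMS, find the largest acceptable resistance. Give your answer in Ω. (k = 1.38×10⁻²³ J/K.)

124 Ω

Johnson–Nyquist: V_n = √(4kTRB) ⇒ R = V_n² / (4kTB)
4kTB = 4 × 1.38×10⁻²³ × 290 × 1.37×10⁴ = 2.19×10⁻¹⁶
R = (1.65×10⁻⁷)² / 2.19×10⁻¹⁶ = 1.24×10² Ω = 124 Ω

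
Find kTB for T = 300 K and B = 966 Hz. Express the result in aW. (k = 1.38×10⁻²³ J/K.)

4.00 aW

P_n = kTB = 1.38×10⁻²³ × 300 × 9.66×10² = 4.00×10⁻¹⁸ W = 4.00 aW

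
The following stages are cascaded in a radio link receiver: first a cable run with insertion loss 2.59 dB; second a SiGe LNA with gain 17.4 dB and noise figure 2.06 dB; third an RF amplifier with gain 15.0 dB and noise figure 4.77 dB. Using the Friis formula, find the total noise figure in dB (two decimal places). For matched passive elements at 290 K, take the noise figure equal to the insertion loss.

Convert to linear (a loss of L dB is a gain of −L dB): F_i = 10^(NF_i/10), G_i = 10^(G_i,dB/10)
  Stage 1: F_1 = 10^(2.59/10) = 1.816, G_1 = 10^(−2.59/10) = 0.5508
  Stage 2: F_2 = 10^(2.06/10) = 1.607, G_2 = 10^(17.4/10) = 54.95
  Stage 3: F_3 = 10^(4.77/10) = 2.999, G_3 = 10^(15.0/10) = 31.62
Friis cascade:
  F = 1.816 + (1.607 − 1)/0.5508 + (2.999 − 1)/30.27 = 2.983
NF = 10 log₁₀(2.983) = 4.75 dB

4.75 dB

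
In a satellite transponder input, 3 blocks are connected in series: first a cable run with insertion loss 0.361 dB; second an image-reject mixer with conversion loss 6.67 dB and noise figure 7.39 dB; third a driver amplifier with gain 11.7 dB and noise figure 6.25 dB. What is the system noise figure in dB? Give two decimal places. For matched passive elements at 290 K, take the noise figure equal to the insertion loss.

13.46 dB

Convert to linear (a loss of L dB is a gain of −L dB): F_i = 10^(NF_i/10), G_i = 10^(G_i,dB/10)
  Stage 1: F_1 = 10^(0.361/10) = 1.087, G_1 = 10^(−0.361/10) = 0.9202
  Stage 2: F_2 = 10^(7.39/10) = 5.483, G_2 = 10^(−6.67/10) = 0.2153
  Stage 3: F_3 = 10^(6.25/10) = 4.217, G_3 = 10^(11.7/10) = 14.79
Friis cascade:
  F = 1.087 + (5.483 − 1)/0.9202 + (4.217 − 1)/0.1981 = 22.20
NF = 10 log₁₀(22.20) = 13.46 dB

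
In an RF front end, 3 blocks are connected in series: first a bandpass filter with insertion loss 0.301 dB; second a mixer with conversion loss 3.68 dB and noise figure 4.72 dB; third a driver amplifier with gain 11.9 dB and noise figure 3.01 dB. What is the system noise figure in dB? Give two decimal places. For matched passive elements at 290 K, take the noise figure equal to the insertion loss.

7.54 dB

Convert to linear (a loss of L dB is a gain of −L dB): F_i = 10^(NF_i/10), G_i = 10^(G_i,dB/10)
  Stage 1: F_1 = 10^(0.301/10) = 1.072, G_1 = 10^(−0.301/10) = 0.9330
  Stage 2: F_2 = 10^(4.72/10) = 2.965, G_2 = 10^(−3.68/10) = 0.4285
  Stage 3: F_3 = 10^(3.01/10) = 2.000, G_3 = 10^(11.9/10) = 15.49
Friis cascade:
  F = 1.072 + (2.965 − 1)/0.9330 + (2.000 − 1)/0.3999 = 5.678
NF = 10 log₁₀(5.678) = 7.54 dB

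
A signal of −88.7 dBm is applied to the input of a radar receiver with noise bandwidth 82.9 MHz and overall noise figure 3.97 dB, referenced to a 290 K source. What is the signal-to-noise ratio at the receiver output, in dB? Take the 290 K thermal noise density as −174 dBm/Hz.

Noise floor: N = −174 + 10 log₁₀(B) + NF
10 log₁₀(8.29×10⁷) = 79.19 dB
N = −174 + 79.19 + 3.97 = −90.84 dBm
SNR = P_sig − N = −88.7 − (−90.84) = 2.14 dB → 2.1 dB

2.1 dB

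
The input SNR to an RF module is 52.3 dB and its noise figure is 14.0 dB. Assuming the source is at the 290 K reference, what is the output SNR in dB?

By definition F = SNR_in/SNR_out, so in dB: SNR_out = SNR_in − NF
SNR_out = 52.3 − 14.0 = 38.3 dB

38.3 dB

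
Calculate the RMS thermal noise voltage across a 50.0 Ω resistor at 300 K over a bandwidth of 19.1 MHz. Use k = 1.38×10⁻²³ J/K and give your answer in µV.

V_n = √(4kTRB)
4kTRB = 4 × 1.38×10⁻²³ × 300 × 5.00×10¹ × 1.91×10⁷ = 1.58×10⁻¹¹ V²
V_n = √(1.58×10⁻¹¹) = 3.98×10⁻⁶ V = 3.98 µV

3.98 µV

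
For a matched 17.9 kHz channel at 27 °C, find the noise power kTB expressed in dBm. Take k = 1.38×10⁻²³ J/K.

−131.3 dBm

T = 27 °C + 273.15 = 300.15 K
P_n = kTB = 1.38×10⁻²³ × 300.15 × 1.79×10⁴ = 7.41×10⁻¹⁷ W
In dBm: 10 log₁₀(7.41×10⁻¹⁷ / 10⁻³) = −131.3 dBm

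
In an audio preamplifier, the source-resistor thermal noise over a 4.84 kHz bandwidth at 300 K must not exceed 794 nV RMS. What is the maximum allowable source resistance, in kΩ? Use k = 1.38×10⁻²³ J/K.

7.87 kΩ

Johnson–Nyquist: V_n = √(4kTRB) ⇒ R = V_n² / (4kTB)
4kTB = 4 × 1.38×10⁻²³ × 300 × 4.84×10³ = 8.02×10⁻¹⁷
R = (7.94×10⁻⁷)² / 8.02×10⁻¹⁷ = 7.87×10³ Ω = 7.87 kΩ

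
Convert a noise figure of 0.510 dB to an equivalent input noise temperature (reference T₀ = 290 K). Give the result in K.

F = 10^(0.510/10) = 1.1246
T_e = (F − 1)·T₀ = (1.1246 − 1) × 290 = 36.1 K

36.1 K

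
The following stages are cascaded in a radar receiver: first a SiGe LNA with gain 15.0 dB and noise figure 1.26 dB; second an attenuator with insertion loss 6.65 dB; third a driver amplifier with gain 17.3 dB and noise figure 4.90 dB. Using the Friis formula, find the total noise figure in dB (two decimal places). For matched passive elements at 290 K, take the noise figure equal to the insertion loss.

2.45 dB

Convert to linear (a loss of L dB is a gain of −L dB): F_i = 10^(NF_i/10), G_i = 10^(G_i,dB/10)
  Stage 1: F_1 = 10^(1.26/10) = 1.337, G_1 = 10^(15.0/10) = 31.62
  Stage 2: F_2 = 10^(6.65/10) = 4.624, G_2 = 10^(−6.65/10) = 0.2163
  Stage 3: F_3 = 10^(4.90/10) = 3.090, G_3 = 10^(17.3/10) = 53.70
Friis cascade:
  F = 1.337 + (4.624 − 1)/31.62 + (3.090 − 1)/6.839 = 1.757
NF = 10 log₁₀(1.757) = 2.45 dB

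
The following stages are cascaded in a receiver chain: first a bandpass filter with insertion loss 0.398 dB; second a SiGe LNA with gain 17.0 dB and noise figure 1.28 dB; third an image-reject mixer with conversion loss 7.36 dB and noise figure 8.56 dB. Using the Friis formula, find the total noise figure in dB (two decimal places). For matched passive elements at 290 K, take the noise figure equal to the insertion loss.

2.06 dB

Convert to linear (a loss of L dB is a gain of −L dB): F_i = 10^(NF_i/10), G_i = 10^(G_i,dB/10)
  Stage 1: F_1 = 10^(0.398/10) = 1.096, G_1 = 10^(−0.398/10) = 0.9124
  Stage 2: F_2 = 10^(1.28/10) = 1.343, G_2 = 10^(17.0/10) = 50.12
  Stage 3: F_3 = 10^(8.56/10) = 7.178, G_3 = 10^(−7.36/10) = 0.1837
Friis cascade:
  F = 1.096 + (1.343 − 1)/0.9124 + (7.178 − 1)/45.73 = 1.607
NF = 10 log₁₀(1.607) = 2.06 dB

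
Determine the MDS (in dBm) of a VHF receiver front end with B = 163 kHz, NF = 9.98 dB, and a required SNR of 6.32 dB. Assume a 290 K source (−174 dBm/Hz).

−105.6 dBm

Sensitivity = −174 + 10 log₁₀(B) + NF + SNR_min
= −174 + 52.12 + 9.98 + 6.32
= −105.58 dBm → −105.6 dBm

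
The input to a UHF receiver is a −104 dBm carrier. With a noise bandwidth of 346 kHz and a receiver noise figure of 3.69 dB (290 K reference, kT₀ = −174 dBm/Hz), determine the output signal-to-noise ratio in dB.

10.9 dB

Noise floor: N = −174 + 10 log₁₀(B) + NF
10 log₁₀(3.46×10⁵) = 55.39 dB
N = −174 + 55.39 + 3.69 = −114.92 dBm
SNR = P_sig − N = −104 − (−114.92) = 10.92 dB → 10.9 dB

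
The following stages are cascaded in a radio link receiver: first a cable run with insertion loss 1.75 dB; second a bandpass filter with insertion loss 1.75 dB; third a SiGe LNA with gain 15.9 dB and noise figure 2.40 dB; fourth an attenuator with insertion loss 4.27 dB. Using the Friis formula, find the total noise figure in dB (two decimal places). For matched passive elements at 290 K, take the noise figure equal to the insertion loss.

6.01 dB

Convert to linear (a loss of L dB is a gain of −L dB): F_i = 10^(NF_i/10), G_i = 10^(G_i,dB/10)
  Stage 1: F_1 = 10^(1.75/10) = 1.496, G_1 = 10^(−1.75/10) = 0.6683
  Stage 2: F_2 = 10^(1.75/10) = 1.496, G_2 = 10^(−1.75/10) = 0.6683
  Stage 3: F_3 = 10^(2.40/10) = 1.738, G_3 = 10^(15.9/10) = 38.90
  Stage 4: F_4 = 10^(4.27/10) = 2.673, G_4 = 10^(−4.27/10) = 0.3741
Friis cascade:
  F = 1.496 + (1.496 − 1)/0.6683 + (1.738 − 1)/0.4467 + (2.673 − 1)/17.38 = 3.987
NF = 10 log₁₀(3.987) = 6.01 dB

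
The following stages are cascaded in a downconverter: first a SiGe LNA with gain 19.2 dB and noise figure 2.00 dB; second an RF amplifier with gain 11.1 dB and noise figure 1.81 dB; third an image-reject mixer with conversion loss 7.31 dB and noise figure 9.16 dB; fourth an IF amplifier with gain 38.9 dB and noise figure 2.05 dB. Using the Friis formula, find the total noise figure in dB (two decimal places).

2.04 dB

Convert to linear (a loss of L dB is a gain of −L dB): F_i = 10^(NF_i/10), G_i = 10^(G_i,dB/10)
  Stage 1: F_1 = 10^(2.00/10) = 1.585, G_1 = 10^(19.2/10) = 83.18
  Stage 2: F_2 = 10^(1.81/10) = 1.517, G_2 = 10^(11.1/10) = 12.88
  Stage 3: F_3 = 10^(9.16/10) = 8.241, G_3 = 10^(−7.31/10) = 0.1858
  Stage 4: F_4 = 10^(2.05/10) = 1.603, G_4 = 10^(38.9/10) = 7762
Friis cascade:
  F = 1.585 + (1.517 − 1)/83.18 + (8.241 − 1)/1072 + (1.603 − 1)/199.1 = 1.601
NF = 10 log₁₀(1.601) = 2.04 dB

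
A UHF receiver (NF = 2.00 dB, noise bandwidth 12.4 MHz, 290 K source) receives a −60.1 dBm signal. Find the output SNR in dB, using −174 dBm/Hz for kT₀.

41.0 dB

Noise floor: N = −174 + 10 log₁₀(B) + NF
10 log₁₀(1.24×10⁷) = 70.93 dB
N = −174 + 70.93 + 2.00 = −101.07 dBm
SNR = P_sig − N = −60.1 − (−101.07) = 40.97 dB → 41.0 dB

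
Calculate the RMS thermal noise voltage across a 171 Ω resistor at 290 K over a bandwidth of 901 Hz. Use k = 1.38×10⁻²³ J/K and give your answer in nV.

49.7 nV

V_n = √(4kTRB)
4kTRB = 4 × 1.38×10⁻²³ × 290 × 1.71×10² × 9.01×10² = 2.47×10⁻¹⁵ V²
V_n = √(2.47×10⁻¹⁵) = 4.97×10⁻⁸ V = 49.7 nV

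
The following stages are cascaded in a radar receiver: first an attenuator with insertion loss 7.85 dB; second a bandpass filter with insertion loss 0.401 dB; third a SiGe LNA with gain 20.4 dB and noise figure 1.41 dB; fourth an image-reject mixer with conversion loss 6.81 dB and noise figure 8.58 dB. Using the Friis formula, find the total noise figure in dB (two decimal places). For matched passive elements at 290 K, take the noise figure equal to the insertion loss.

9.84 dB

Convert to linear (a loss of L dB is a gain of −L dB): F_i = 10^(NF_i/10), G_i = 10^(G_i,dB/10)
  Stage 1: F_1 = 10^(7.85/10) = 6.095, G_1 = 10^(−7.85/10) = 0.1641
  Stage 2: F_2 = 10^(0.401/10) = 1.097, G_2 = 10^(−0.401/10) = 0.9118
  Stage 3: F_3 = 10^(1.41/10) = 1.384, G_3 = 10^(20.4/10) = 109.6
  Stage 4: F_4 = 10^(8.58/10) = 7.211, G_4 = 10^(−6.81/10) = 0.2084
Friis cascade:
  F = 6.095 + (1.097 − 1)/0.1641 + (1.384 − 1)/0.1496 + (7.211 − 1)/16.40 = 9.628
NF = 10 log₁₀(9.628) = 9.84 dB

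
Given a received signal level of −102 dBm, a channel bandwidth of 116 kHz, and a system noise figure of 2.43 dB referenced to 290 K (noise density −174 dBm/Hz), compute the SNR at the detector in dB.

18.9 dB

Noise floor: N = −174 + 10 log₁₀(B) + NF
10 log₁₀(1.16×10⁵) = 50.64 dB
N = −174 + 50.64 + 2.43 = −120.93 dBm
SNR = P_sig − N = −102 − (−120.93) = 18.93 dB → 18.9 dB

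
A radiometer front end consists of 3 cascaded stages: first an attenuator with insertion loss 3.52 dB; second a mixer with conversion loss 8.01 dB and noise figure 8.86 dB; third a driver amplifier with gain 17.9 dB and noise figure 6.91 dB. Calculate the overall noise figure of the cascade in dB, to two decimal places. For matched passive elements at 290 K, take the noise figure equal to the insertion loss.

18.63 dB

Convert to linear (a loss of L dB is a gain of −L dB): F_i = 10^(NF_i/10), G_i = 10^(G_i,dB/10)
  Stage 1: F_1 = 10^(3.52/10) = 2.249, G_1 = 10^(−3.52/10) = 0.4446
  Stage 2: F_2 = 10^(8.86/10) = 7.691, G_2 = 10^(−8.01/10) = 0.1581
  Stage 3: F_3 = 10^(6.91/10) = 4.909, G_3 = 10^(17.9/10) = 61.66
Friis cascade:
  F = 2.249 + (7.691 − 1)/0.4446 + (4.909 − 1)/0.07031 = 72.90
NF = 10 log₁₀(72.90) = 18.63 dB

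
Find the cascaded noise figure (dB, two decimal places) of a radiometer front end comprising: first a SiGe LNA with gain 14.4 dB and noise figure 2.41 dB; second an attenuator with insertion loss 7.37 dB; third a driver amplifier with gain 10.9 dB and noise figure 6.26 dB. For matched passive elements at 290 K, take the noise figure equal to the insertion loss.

4.05 dB

Convert to linear (a loss of L dB is a gain of −L dB): F_i = 10^(NF_i/10), G_i = 10^(G_i,dB/10)
  Stage 1: F_1 = 10^(2.41/10) = 1.742, G_1 = 10^(14.4/10) = 27.54
  Stage 2: F_2 = 10^(7.37/10) = 5.458, G_2 = 10^(−7.37/10) = 0.1832
  Stage 3: F_3 = 10^(6.26/10) = 4.227, G_3 = 10^(10.9/10) = 12.30
Friis cascade:
  F = 1.742 + (5.458 − 1)/27.54 + (4.227 − 1)/5.047 = 2.543
NF = 10 log₁₀(2.543) = 4.05 dB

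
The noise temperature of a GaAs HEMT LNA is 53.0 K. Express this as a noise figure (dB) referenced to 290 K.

0.729 dB

F = 1 + T_e/T₀ = 1 + 53.0/290 = 1.18276
NF = 10 log₁₀(1.18276) = 0.729 dB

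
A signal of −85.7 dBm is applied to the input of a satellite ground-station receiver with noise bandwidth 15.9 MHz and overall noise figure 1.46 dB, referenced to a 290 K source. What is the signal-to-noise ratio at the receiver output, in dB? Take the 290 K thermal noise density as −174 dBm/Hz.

14.8 dB

Noise floor: N = −174 + 10 log₁₀(B) + NF
10 log₁₀(1.59×10⁷) = 72.01 dB
N = −174 + 72.01 + 1.46 = −100.53 dBm
SNR = P_sig − N = −85.7 − (−100.53) = 14.83 dB → 14.8 dB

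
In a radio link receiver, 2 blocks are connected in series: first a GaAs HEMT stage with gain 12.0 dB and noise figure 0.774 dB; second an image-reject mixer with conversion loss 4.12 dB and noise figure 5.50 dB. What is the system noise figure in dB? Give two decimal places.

1.32 dB

Convert to linear (a loss of L dB is a gain of −L dB): F_i = 10^(NF_i/10), G_i = 10^(G_i,dB/10)
  Stage 1: F_1 = 10^(0.774/10) = 1.195, G_1 = 10^(12.0/10) = 15.85
  Stage 2: F_2 = 10^(5.50/10) = 3.548, G_2 = 10^(−4.12/10) = 0.3873
Friis cascade:
  F = 1.195 + (3.548 − 1)/15.85 = 1.356
NF = 10 log₁₀(1.356) = 1.32 dB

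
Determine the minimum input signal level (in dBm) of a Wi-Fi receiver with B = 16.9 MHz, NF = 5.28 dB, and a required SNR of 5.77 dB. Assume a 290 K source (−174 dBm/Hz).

−90.7 dBm

Sensitivity = −174 + 10 log₁₀(B) + NF + SNR_min
= −174 + 72.28 + 5.28 + 5.77
= −90.67 dBm → −90.7 dBm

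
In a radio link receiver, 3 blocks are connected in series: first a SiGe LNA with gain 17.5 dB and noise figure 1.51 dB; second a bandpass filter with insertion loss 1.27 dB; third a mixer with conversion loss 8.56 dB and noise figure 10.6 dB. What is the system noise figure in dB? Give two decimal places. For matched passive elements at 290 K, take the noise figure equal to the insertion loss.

Convert to linear (a loss of L dB is a gain of −L dB): F_i = 10^(NF_i/10), G_i = 10^(G_i,dB/10)
  Stage 1: F_1 = 10^(1.51/10) = 1.416, G_1 = 10^(17.5/10) = 56.23
  Stage 2: F_2 = 10^(1.27/10) = 1.340, G_2 = 10^(−1.27/10) = 0.7464
  Stage 3: F_3 = 10^(10.6/10) = 11.48, G_3 = 10^(−8.56/10) = 0.1393
Friis cascade:
  F = 1.416 + (1.340 − 1)/56.23 + (11.48 − 1)/41.98 = 1.672
NF = 10 log₁₀(1.672) = 2.23 dB

2.23 dB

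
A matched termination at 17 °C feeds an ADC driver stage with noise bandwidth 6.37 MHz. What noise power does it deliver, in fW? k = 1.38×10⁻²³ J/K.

T = 17 °C + 273.15 = 290.15 K
P_n = kTB = 1.38×10⁻²³ × 290.15 × 6.37×10⁶ = 2.55×10⁻¹⁴ W = 25.5 fW

25.5 fW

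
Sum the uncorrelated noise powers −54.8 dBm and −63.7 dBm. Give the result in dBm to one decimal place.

−54.3 dBm

Convert to linear, add, convert back:
P₁ = 3.31×10⁻⁹ W, P₂ = 4.27×10⁻¹⁰ W
P_tot = 3.74×10⁻⁹ W → 10 log₁₀(P_tot / 10⁻³) = −54.3 dBm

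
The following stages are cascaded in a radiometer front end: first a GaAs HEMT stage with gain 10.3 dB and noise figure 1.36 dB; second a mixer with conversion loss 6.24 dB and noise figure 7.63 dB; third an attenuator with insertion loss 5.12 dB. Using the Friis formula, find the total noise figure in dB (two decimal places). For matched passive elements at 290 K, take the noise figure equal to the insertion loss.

4.31 dB

Convert to linear (a loss of L dB is a gain of −L dB): F_i = 10^(NF_i/10), G_i = 10^(G_i,dB/10)
  Stage 1: F_1 = 10^(1.36/10) = 1.368, G_1 = 10^(10.3/10) = 10.72
  Stage 2: F_2 = 10^(7.63/10) = 5.794, G_2 = 10^(−6.24/10) = 0.2377
  Stage 3: F_3 = 10^(5.12/10) = 3.251, G_3 = 10^(−5.12/10) = 0.3076
Friis cascade:
  F = 1.368 + (5.794 − 1)/10.72 + (3.251 − 1)/2.547 = 2.699
NF = 10 log₁₀(2.699) = 4.31 dB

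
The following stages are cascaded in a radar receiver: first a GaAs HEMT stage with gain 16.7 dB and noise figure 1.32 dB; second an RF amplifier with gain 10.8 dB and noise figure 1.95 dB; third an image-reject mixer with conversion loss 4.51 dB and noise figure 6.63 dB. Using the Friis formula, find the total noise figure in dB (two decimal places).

Convert to linear (a loss of L dB is a gain of −L dB): F_i = 10^(NF_i/10), G_i = 10^(G_i,dB/10)
  Stage 1: F_1 = 10^(1.32/10) = 1.355, G_1 = 10^(16.7/10) = 46.77
  Stage 2: F_2 = 10^(1.95/10) = 1.567, G_2 = 10^(10.8/10) = 12.02
  Stage 3: F_3 = 10^(6.63/10) = 4.603, G_3 = 10^(−4.51/10) = 0.3540
Friis cascade:
  F = 1.355 + (1.567 − 1)/46.77 + (4.603 − 1)/562.3 = 1.374
NF = 10 log₁₀(1.374) = 1.38 dB

1.38 dB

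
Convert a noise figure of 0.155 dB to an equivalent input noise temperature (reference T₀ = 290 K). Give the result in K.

10.5 K

F = 10^(0.155/10) = 1.03633
T_e = (F − 1)·T₀ = (1.03633 − 1) × 290 = 10.5 K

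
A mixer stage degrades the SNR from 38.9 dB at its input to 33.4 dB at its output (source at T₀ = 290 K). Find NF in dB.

NF (dB) = SNR_in(dB) − SNR_out(dB) when the source is at T₀
NF = 38.9 − 33.4 = 5.5 dB

5.5 dB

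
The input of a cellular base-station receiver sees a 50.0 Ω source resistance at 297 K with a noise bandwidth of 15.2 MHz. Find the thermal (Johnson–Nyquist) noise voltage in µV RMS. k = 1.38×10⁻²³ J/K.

3.53 µV

V_n = √(4kTRB)
4kTRB = 4 × 1.38×10⁻²³ × 297 × 5.00×10¹ × 1.52×10⁷ = 1.25×10⁻¹¹ V²
V_n = √(1.25×10⁻¹¹) = 3.53×10⁻⁶ V = 3.53 µV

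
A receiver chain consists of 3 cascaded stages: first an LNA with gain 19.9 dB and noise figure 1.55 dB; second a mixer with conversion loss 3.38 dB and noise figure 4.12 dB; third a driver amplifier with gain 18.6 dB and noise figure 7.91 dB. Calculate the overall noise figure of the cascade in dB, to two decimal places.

1.93 dB

Convert to linear (a loss of L dB is a gain of −L dB): F_i = 10^(NF_i/10), G_i = 10^(G_i,dB/10)
  Stage 1: F_1 = 10^(1.55/10) = 1.429, G_1 = 10^(19.9/10) = 97.72
  Stage 2: F_2 = 10^(4.12/10) = 2.582, G_2 = 10^(−3.38/10) = 0.4592
  Stage 3: F_3 = 10^(7.91/10) = 6.180, G_3 = 10^(18.6/10) = 72.44
Friis cascade:
  F = 1.429 + (2.582 − 1)/97.72 + (6.180 − 1)/44.87 = 1.561
NF = 10 log₁₀(1.561) = 1.93 dB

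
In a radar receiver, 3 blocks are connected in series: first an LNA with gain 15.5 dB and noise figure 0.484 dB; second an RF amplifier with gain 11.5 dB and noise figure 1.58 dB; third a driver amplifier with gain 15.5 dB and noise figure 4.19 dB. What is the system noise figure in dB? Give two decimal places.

0.54 dB

Convert to linear (a loss of L dB is a gain of −L dB): F_i = 10^(NF_i/10), G_i = 10^(G_i,dB/10)
  Stage 1: F_1 = 10^(0.484/10) = 1.118, G_1 = 10^(15.5/10) = 35.48
  Stage 2: F_2 = 10^(1.58/10) = 1.439, G_2 = 10^(11.5/10) = 14.13
  Stage 3: F_3 = 10^(4.19/10) = 2.624, G_3 = 10^(15.5/10) = 35.48
Friis cascade:
  F = 1.118 + (1.439 − 1)/35.48 + (2.624 − 1)/501.2 = 1.134
NF = 10 log₁₀(1.134) = 0.54 dB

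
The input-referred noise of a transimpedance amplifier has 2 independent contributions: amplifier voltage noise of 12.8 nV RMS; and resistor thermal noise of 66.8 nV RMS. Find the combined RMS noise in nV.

68.0 nV

Uncorrelated sources add in power (mean-square): V_tot = √(ΣV_i²)
V_tot = √[(1.28×10⁻⁸)² + (6.68×10⁻⁸)²] = 6.80×10⁻⁸ V = 68.0 nV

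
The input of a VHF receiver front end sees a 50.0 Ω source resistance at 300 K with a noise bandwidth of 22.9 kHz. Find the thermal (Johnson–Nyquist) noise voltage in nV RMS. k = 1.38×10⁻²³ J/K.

V_n = √(4kTRB)
4kTRB = 4 × 1.38×10⁻²³ × 300 × 5.00×10¹ × 2.29×10⁴ = 1.90×10⁻¹⁴ V²
V_n = √(1.90×10⁻¹⁴) = 1.38×10⁻⁷ V = 138 nV

138 nV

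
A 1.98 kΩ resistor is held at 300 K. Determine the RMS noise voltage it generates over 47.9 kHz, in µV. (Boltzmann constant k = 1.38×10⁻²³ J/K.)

1.25 µV

V_n = √(4kTRB)
4kTRB = 4 × 1.38×10⁻²³ × 300 × 1.98×10³ × 4.79×10⁴ = 1.57×10⁻¹² V²
V_n = √(1.57×10⁻¹²) = 1.25×10⁻⁶ V = 1.25 µV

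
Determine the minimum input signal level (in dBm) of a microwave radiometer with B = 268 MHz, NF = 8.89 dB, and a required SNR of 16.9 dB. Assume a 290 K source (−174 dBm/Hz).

−63.9 dBm

Sensitivity = −174 + 10 log₁₀(B) + NF + SNR_min
= −174 + 84.28 + 8.89 + 16.9
= −63.93 dBm → −63.9 dBm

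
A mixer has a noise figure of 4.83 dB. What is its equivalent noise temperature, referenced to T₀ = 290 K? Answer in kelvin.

592 K

F = 10^(4.83/10) = 3.04089
T_e = (F − 1)·T₀ = (3.04089 − 1) × 290 = 592 K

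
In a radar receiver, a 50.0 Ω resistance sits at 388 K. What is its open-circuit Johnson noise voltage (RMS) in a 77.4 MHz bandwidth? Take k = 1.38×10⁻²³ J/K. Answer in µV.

9.10 µV

V_n = √(4kTRB)
4kTRB = 4 × 1.38×10⁻²³ × 388 × 5.00×10¹ × 7.74×10⁷ = 8.29×10⁻¹¹ V²
V_n = √(8.29×10⁻¹¹) = 9.10×10⁻⁶ V = 9.10 µV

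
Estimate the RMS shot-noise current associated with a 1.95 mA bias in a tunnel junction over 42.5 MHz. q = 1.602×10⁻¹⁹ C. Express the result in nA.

I_n = √(2qI·B)
2qI·B = 2 × 1.602×10⁻¹⁹ × 1.95×10⁻³ × 4.25×10⁷ = 2.66×10⁻¹⁴ A²
I_n = √(2.66×10⁻¹⁴) = 1.63×10⁻⁷ A = 163 nA

163 nA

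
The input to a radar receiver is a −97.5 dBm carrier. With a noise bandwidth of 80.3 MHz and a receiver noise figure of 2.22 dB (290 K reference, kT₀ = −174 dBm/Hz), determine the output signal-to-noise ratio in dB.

Noise floor: N = −174 + 10 log₁₀(B) + NF
10 log₁₀(8.03×10⁷) = 79.05 dB
N = −174 + 79.05 + 2.22 = −92.73 dBm
SNR = P_sig − N = −97.5 − (−92.73) = −4.77 dB → −4.8 dB

−4.8 dB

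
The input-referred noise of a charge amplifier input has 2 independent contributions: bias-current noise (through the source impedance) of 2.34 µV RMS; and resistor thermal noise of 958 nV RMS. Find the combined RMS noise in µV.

Uncorrelated sources add in power (mean-square): V_tot = √(ΣV_i²)
V_tot = √[(2.34×10⁻⁶)² + (9.58×10⁻⁷)²] = 2.53×10⁻⁶ V = 2.53 µV

2.53 µV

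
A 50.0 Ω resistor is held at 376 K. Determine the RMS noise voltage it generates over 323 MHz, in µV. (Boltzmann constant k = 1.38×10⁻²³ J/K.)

18.3 µV

V_n = √(4kTRB)
4kTRB = 4 × 1.38×10⁻²³ × 376 × 5.00×10¹ × 3.23×10⁸ = 3.35×10⁻¹⁰ V²
V_n = √(3.35×10⁻¹⁰) = 1.83×10⁻⁵ V = 18.3 µV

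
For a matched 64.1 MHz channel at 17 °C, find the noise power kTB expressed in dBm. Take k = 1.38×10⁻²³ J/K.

T = 17 °C + 273.15 = 290.15 K
P_n = kTB = 1.38×10⁻²³ × 290.15 × 6.41×10⁷ = 2.57×10⁻¹³ W
In dBm: 10 log₁₀(2.57×10⁻¹³ / 10⁻³) = −95.9 dBm

−95.9 dBm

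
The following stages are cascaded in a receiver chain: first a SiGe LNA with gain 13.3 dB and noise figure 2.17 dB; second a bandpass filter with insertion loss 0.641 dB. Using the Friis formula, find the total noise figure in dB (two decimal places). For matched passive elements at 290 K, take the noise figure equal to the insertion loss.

Convert to linear (a loss of L dB is a gain of −L dB): F_i = 10^(NF_i/10), G_i = 10^(G_i,dB/10)
  Stage 1: F_1 = 10^(2.17/10) = 1.648, G_1 = 10^(13.3/10) = 21.38
  Stage 2: F_2 = 10^(0.641/10) = 1.159, G_2 = 10^(−0.641/10) = 0.8628
Friis cascade:
  F = 1.648 + (1.159 − 1)/21.38 = 1.656
NF = 10 log₁₀(1.656) = 2.19 dB

2.19 dB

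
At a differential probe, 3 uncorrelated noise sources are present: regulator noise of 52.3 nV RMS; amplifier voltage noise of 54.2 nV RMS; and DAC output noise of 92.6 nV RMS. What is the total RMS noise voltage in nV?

Uncorrelated sources add in power (mean-square): V_tot = √(ΣV_i²)
V_tot = √[(5.23×10⁻⁸)² + (5.42×10⁻⁸)² + (9.26×10⁻⁸)²] = 1.19×10⁻⁷ V = 119 nV

119 nV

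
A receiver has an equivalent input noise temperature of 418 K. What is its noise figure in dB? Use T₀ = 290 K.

F = 1 + T_e/T₀ = 1 + 418/290 = 2.44138
NF = 10 log₁₀(2.44138) = 3.88 dB

3.88 dB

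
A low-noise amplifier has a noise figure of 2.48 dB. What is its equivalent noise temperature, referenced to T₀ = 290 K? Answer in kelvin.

223 K

F = 10^(2.48/10) = 1.77011
T_e = (F − 1)·T₀ = (1.77011 − 1) × 290 = 223 K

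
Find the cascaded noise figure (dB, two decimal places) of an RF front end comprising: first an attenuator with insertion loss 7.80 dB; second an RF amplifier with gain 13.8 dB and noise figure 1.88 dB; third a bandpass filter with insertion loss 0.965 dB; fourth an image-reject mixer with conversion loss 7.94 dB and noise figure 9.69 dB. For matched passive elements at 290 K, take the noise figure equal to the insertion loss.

10.78 dB

Convert to linear (a loss of L dB is a gain of −L dB): F_i = 10^(NF_i/10), G_i = 10^(G_i,dB/10)
  Stage 1: F_1 = 10^(7.80/10) = 6.026, G_1 = 10^(−7.80/10) = 0.1660
  Stage 2: F_2 = 10^(1.88/10) = 1.542, G_2 = 10^(13.8/10) = 23.99
  Stage 3: F_3 = 10^(0.965/10) = 1.249, G_3 = 10^(−0.965/10) = 0.8008
  Stage 4: F_4 = 10^(9.69/10) = 9.311, G_4 = 10^(−7.94/10) = 0.1607
Friis cascade:
  F = 6.026 + (1.542 − 1)/0.1660 + (1.249 − 1)/3.981 + (9.311 − 1)/3.188 = 11.96
NF = 10 log₁₀(11.96) = 10.78 dB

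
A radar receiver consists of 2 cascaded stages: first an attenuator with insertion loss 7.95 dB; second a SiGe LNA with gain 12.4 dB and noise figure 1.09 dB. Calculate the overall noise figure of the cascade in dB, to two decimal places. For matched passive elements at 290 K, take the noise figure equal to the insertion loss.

Convert to linear (a loss of L dB is a gain of −L dB): F_i = 10^(NF_i/10), G_i = 10^(G_i,dB/10)
  Stage 1: F_1 = 10^(7.95/10) = 6.237, G_1 = 10^(−7.95/10) = 0.1603
  Stage 2: F_2 = 10^(1.09/10) = 1.285, G_2 = 10^(12.4/10) = 17.38
Friis cascade:
  F = 6.237 + (1.285 − 1)/0.1603 = 8.017
NF = 10 log₁₀(8.017) = 9.04 dB

9.04 dB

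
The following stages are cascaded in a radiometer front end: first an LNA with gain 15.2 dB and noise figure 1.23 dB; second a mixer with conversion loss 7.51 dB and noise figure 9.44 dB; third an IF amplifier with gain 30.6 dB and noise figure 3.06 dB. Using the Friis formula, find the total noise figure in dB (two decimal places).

2.40 dB

Convert to linear (a loss of L dB is a gain of −L dB): F_i = 10^(NF_i/10), G_i = 10^(G_i,dB/10)
  Stage 1: F_1 = 10^(1.23/10) = 1.327, G_1 = 10^(15.2/10) = 33.11
  Stage 2: F_2 = 10^(9.44/10) = 8.790, G_2 = 10^(−7.51/10) = 0.1774
  Stage 3: F_3 = 10^(3.06/10) = 2.023, G_3 = 10^(30.6/10) = 1148
Friis cascade:
  F = 1.327 + (8.790 − 1)/33.11 + (2.023 − 1)/5.875 = 1.737
NF = 10 log₁₀(1.737) = 2.40 dB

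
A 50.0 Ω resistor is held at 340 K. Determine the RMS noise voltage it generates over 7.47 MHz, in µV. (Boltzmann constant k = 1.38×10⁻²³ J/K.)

2.65 µV

V_n = √(4kTRB)
4kTRB = 4 × 1.38×10⁻²³ × 340 × 5.00×10¹ × 7.47×10⁶ = 7.01×10⁻¹² V²
V_n = √(7.01×10⁻¹²) = 2.65×10⁻⁶ V = 2.65 µV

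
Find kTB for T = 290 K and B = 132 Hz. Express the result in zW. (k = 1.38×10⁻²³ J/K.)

P_n = kTB = 1.38×10⁻²³ × 290 × 1.32×10² = 5.28×10⁻¹⁹ W = 528 zW

528 zW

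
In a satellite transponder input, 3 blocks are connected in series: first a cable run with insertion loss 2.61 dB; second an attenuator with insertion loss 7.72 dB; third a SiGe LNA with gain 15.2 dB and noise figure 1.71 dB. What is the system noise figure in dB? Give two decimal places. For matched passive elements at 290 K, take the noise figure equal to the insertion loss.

Convert to linear (a loss of L dB is a gain of −L dB): F_i = 10^(NF_i/10), G_i = 10^(G_i,dB/10)
  Stage 1: F_1 = 10^(2.61/10) = 1.824, G_1 = 10^(−2.61/10) = 0.5483
  Stage 2: F_2 = 10^(7.72/10) = 5.916, G_2 = 10^(−7.72/10) = 0.1690
  Stage 3: F_3 = 10^(1.71/10) = 1.483, G_3 = 10^(15.2/10) = 33.11
Friis cascade:
  F = 1.824 + (5.916 − 1)/0.5483 + (1.483 − 1)/0.09268 = 16.00
NF = 10 log₁₀(16.00) = 12.04 dB

12.04 dB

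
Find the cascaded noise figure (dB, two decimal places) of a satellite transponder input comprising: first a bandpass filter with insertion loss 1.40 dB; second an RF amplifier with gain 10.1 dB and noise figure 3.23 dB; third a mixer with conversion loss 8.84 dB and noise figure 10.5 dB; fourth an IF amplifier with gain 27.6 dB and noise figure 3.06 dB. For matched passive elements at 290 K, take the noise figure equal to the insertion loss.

7.27 dB

Convert to linear (a loss of L dB is a gain of −L dB): F_i = 10^(NF_i/10), G_i = 10^(G_i,dB/10)
  Stage 1: F_1 = 10^(1.40/10) = 1.380, G_1 = 10^(−1.40/10) = 0.7244
  Stage 2: F_2 = 10^(3.23/10) = 2.104, G_2 = 10^(10.1/10) = 10.23
  Stage 3: F_3 = 10^(10.5/10) = 11.22, G_3 = 10^(−8.84/10) = 0.1306
  Stage 4: F_4 = 10^(3.06/10) = 2.023, G_4 = 10^(27.6/10) = 575.4
Friis cascade:
  F = 1.380 + (2.104 − 1)/0.7244 + (11.22 − 1)/7.413 + (2.023 − 1)/0.9683 = 5.339
NF = 10 log₁₀(5.339) = 7.27 dB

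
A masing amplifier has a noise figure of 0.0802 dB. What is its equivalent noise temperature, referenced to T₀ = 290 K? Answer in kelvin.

F = 10^(0.0802/10) = 1.01864
T_e = (F − 1)·T₀ = (1.01864 − 1) × 290 = 5.41 K

5.41 K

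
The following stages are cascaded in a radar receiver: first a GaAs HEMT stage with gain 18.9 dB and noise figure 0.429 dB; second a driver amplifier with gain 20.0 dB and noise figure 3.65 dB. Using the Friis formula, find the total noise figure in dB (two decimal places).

Convert to linear (a loss of L dB is a gain of −L dB): F_i = 10^(NF_i/10), G_i = 10^(G_i,dB/10)
  Stage 1: F_1 = 10^(0.429/10) = 1.104, G_1 = 10^(18.9/10) = 77.62
  Stage 2: F_2 = 10^(3.65/10) = 2.317, G_2 = 10^(20.0/10) = 100.0
Friis cascade:
  F = 1.104 + (2.317 − 1)/77.62 = 1.121
NF = 10 log₁₀(1.121) = 0.50 dB

0.50 dB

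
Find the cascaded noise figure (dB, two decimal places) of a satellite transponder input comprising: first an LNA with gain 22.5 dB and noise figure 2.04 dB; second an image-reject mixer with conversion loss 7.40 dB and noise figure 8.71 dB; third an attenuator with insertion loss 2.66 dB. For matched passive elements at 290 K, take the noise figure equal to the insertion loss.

Convert to linear (a loss of L dB is a gain of −L dB): F_i = 10^(NF_i/10), G_i = 10^(G_i,dB/10)
  Stage 1: F_1 = 10^(2.04/10) = 1.600, G_1 = 10^(22.5/10) = 177.8
  Stage 2: F_2 = 10^(8.71/10) = 7.430, G_2 = 10^(−7.40/10) = 0.1820
  Stage 3: F_3 = 10^(2.66/10) = 1.845, G_3 = 10^(−2.66/10) = 0.5420
Friis cascade:
  F = 1.600 + (7.430 − 1)/177.8 + (1.845 − 1)/32.36 = 1.662
NF = 10 log₁₀(1.662) = 2.21 dB

2.21 dB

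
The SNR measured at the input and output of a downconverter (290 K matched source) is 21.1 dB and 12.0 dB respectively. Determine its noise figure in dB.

NF (dB) = SNR_in(dB) − SNR_out(dB) when the source is at T₀
NF = 21.1 − 12.0 = 9.1 dB

9.1 dB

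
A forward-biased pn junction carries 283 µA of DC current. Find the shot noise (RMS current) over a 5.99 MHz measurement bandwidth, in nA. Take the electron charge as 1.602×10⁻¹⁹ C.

23.3 nA

I_n = √(2qI·B)
2qI·B = 2 × 1.602×10⁻¹⁹ × 2.83×10⁻⁴ × 5.99×10⁶ = 5.43×10⁻¹⁶ A²
I_n = √(5.43×10⁻¹⁶) = 2.33×10⁻⁸ A = 23.3 nA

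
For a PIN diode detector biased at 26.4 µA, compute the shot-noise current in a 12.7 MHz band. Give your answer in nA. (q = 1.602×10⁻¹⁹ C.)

10.4 nA

I_n = √(2qI·B)
2qI·B = 2 × 1.602×10⁻¹⁹ × 2.64×10⁻⁵ × 1.27×10⁷ = 1.07×10⁻¹⁶ A²
I_n = √(1.07×10⁻¹⁶) = 1.04×10⁻⁸ A = 10.4 nA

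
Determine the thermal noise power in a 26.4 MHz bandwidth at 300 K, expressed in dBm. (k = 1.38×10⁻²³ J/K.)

P_n = kTB = 1.38×10⁻²³ × 300 × 2.64×10⁷ = 1.09×10⁻¹³ W
In dBm: 10 log₁₀(1.09×10⁻¹³ / 10⁻³) = −99.6 dBm

−99.6 dBm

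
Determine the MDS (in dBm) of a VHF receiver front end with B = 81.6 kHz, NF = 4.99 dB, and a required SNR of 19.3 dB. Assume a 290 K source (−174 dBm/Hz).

−100.6 dBm

Sensitivity = −174 + 10 log₁₀(B) + NF + SNR_min
= −174 + 49.12 + 4.99 + 19.3
= −100.59 dBm → −100.6 dBm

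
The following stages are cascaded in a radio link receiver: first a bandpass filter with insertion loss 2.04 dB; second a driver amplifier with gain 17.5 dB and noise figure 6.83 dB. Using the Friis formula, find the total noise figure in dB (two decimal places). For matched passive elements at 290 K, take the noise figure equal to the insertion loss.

8.87 dB

Convert to linear (a loss of L dB is a gain of −L dB): F_i = 10^(NF_i/10), G_i = 10^(G_i,dB/10)
  Stage 1: F_1 = 10^(2.04/10) = 1.600, G_1 = 10^(−2.04/10) = 0.6252
  Stage 2: F_2 = 10^(6.83/10) = 4.819, G_2 = 10^(17.5/10) = 56.23
Friis cascade:
  F = 1.600 + (4.819 − 1)/0.6252 = 7.709
NF = 10 log₁₀(7.709) = 8.87 dB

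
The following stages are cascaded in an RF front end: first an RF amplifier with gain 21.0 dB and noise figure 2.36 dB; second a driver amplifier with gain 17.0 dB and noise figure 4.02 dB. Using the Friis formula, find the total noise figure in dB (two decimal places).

Convert to linear (a loss of L dB is a gain of −L dB): F_i = 10^(NF_i/10), G_i = 10^(G_i,dB/10)
  Stage 1: F_1 = 10^(2.36/10) = 1.722, G_1 = 10^(21.0/10) = 125.9
  Stage 2: F_2 = 10^(4.02/10) = 2.523, G_2 = 10^(17.0/10) = 50.12
Friis cascade:
  F = 1.722 + (2.523 − 1)/125.9 = 1.734
NF = 10 log₁₀(1.734) = 2.39 dB

2.39 dB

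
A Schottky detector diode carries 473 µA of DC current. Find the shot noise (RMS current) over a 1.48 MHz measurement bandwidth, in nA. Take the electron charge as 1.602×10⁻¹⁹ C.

15.0 nA

I_n = √(2qI·B)
2qI·B = 2 × 1.602×10⁻¹⁹ × 4.73×10⁻⁴ × 1.48×10⁶ = 2.24×10⁻¹⁶ A²
I_n = √(2.24×10⁻¹⁶) = 1.50×10⁻⁸ A = 15.0 nA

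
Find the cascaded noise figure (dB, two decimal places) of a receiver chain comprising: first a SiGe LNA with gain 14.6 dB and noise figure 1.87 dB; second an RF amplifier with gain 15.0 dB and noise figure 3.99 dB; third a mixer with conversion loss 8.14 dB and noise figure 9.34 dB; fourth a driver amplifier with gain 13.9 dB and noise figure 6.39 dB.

2.10 dB

Convert to linear (a loss of L dB is a gain of −L dB): F_i = 10^(NF_i/10), G_i = 10^(G_i,dB/10)
  Stage 1: F_1 = 10^(1.87/10) = 1.538, G_1 = 10^(14.6/10) = 28.84
  Stage 2: F_2 = 10^(3.99/10) = 2.506, G_2 = 10^(15.0/10) = 31.62
  Stage 3: F_3 = 10^(9.34/10) = 8.590, G_3 = 10^(−8.14/10) = 0.1535
  Stage 4: F_4 = 10^(6.39/10) = 4.355, G_4 = 10^(13.9/10) = 24.55
Friis cascade:
  F = 1.538 + (2.506 − 1)/28.84 + (8.590 − 1)/912.0 + (4.355 − 1)/140.0 = 1.623
NF = 10 log₁₀(1.623) = 2.10 dB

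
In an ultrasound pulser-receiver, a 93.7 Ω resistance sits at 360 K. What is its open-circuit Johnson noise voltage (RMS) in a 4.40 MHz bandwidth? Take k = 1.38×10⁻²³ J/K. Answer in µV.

V_n = √(4kTRB)
4kTRB = 4 × 1.38×10⁻²³ × 360 × 9.37×10¹ × 4.40×10⁶ = 8.19×10⁻¹² V²
V_n = √(8.19×10⁻¹²) = 2.86×10⁻⁶ V = 2.86 µV

2.86 µV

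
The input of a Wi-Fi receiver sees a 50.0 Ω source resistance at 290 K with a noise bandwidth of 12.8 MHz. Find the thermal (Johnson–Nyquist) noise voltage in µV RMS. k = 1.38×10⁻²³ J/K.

3.20 µV

V_n = √(4kTRB)
4kTRB = 4 × 1.38×10⁻²³ × 290 × 5.00×10¹ × 1.28×10⁷ = 1.02×10⁻¹¹ V²
V_n = √(1.02×10⁻¹¹) = 3.20×10⁻⁶ V = 3.20 µV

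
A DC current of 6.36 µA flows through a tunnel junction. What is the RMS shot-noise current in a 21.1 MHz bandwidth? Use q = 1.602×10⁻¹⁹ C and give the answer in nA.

6.56 nA

I_n = √(2qI·B)
2qI·B = 2 × 1.602×10⁻¹⁹ × 6.36×10⁻⁶ × 2.11×10⁷ = 4.30×10⁻¹⁷ A²
I_n = √(4.30×10⁻¹⁷) = 6.56×10⁻⁹ A = 6.56 nA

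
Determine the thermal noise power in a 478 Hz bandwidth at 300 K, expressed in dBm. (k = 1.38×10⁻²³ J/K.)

−147.0 dBm

P_n = kTB = 1.38×10⁻²³ × 300 × 4.78×10² = 1.98×10⁻¹⁸ W
In dBm: 10 log₁₀(1.98×10⁻¹⁸ / 10⁻³) = −147.0 dBm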